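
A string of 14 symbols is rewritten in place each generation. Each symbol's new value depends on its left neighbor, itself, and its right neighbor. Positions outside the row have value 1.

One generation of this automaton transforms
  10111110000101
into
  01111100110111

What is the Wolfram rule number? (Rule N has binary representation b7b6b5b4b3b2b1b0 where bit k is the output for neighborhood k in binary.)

173

position 3: 111 → 1  (bit 7 = 1)
position 0: 110 → 0  (bit 6 = 0)
position 1: 101 → 1  (bit 5 = 1)
position 7: 100 → 0  (bit 4 = 0)
position 2: 011 → 1  (bit 3 = 1)
position 11: 010 → 1  (bit 2 = 1)
position 10: 001 → 0  (bit 1 = 0)
position 8: 000 → 1  (bit 0 = 1)
bits b7..b0 = 10101101 = 173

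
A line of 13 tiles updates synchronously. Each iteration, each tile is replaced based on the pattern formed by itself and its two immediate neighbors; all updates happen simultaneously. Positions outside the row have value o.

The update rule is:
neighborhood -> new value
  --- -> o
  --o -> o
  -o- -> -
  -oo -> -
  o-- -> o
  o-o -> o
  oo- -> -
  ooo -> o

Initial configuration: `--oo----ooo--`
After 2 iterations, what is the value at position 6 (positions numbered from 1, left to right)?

iteration 1: oo--oooo-o-oo
iteration 2: o-oo-oo-o-o-o
position 6 holds o

o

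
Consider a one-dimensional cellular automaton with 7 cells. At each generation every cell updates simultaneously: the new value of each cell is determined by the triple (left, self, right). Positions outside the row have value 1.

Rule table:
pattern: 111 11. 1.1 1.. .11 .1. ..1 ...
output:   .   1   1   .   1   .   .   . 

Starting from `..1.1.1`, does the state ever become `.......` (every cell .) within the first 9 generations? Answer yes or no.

yes

...1.11
....11.
....111
....1..
.......
all cells are . at generation 5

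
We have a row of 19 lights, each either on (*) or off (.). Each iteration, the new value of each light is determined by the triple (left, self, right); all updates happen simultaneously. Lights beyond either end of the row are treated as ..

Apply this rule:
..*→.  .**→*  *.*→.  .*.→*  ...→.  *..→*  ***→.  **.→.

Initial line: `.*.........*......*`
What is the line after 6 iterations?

.*.*.*.*...*.*.*..*

.**........**.....*
.*.*.......*.*....*
.*.**......*.**...*
.*.*.*.....*.*.*..*
.*.*.**....*.*.**.*
.*.*.*.*...*.*.*..*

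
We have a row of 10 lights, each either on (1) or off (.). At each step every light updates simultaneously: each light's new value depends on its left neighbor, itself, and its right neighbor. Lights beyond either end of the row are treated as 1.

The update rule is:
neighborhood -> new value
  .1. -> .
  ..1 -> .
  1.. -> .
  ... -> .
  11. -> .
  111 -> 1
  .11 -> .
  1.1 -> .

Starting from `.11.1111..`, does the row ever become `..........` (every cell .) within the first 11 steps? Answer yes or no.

yes

step 1: .....11...
step 2: ..........
all cells are . at step 2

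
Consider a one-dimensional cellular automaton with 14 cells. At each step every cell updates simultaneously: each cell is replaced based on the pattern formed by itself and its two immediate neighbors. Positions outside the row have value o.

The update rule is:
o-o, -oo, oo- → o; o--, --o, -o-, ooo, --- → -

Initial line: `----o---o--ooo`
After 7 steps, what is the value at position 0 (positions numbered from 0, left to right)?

-----------o--
--------------
--------------  (fixed point — unchanged through step 7)
position 0 holds -

-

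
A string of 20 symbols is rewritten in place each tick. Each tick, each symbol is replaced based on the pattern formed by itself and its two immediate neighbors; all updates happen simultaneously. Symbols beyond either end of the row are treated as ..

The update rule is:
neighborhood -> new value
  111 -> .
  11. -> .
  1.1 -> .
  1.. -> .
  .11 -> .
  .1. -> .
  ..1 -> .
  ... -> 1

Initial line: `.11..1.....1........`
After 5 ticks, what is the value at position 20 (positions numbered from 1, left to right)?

1

.......111...1111111
111111.....1........
.......111...1111111  (repeats tick 1; period 2)
tick 5: .......111...1111111
position 20 holds 1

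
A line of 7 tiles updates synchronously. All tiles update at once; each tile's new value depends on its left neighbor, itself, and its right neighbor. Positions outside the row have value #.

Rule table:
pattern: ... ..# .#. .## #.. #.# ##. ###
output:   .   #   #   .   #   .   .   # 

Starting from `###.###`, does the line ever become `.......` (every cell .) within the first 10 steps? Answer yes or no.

no

step 1: ##...##
step 2: #.#.#.#
step 3: ..#.#..
step 4: ###.###  (repeats step 0; period 4)
step 10: #.#.#.#
step 10 is #.#.#.#, still not uniform .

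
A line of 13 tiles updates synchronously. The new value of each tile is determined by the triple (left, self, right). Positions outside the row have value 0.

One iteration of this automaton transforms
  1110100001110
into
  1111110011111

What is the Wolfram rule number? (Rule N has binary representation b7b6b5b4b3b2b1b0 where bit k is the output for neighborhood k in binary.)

254

position 1: 111 → 1  (bit 7 = 1)
position 2: 110 → 1  (bit 6 = 1)
position 3: 101 → 1  (bit 5 = 1)
position 5: 100 → 1  (bit 4 = 1)
position 0: 011 → 1  (bit 3 = 1)
position 4: 010 → 1  (bit 2 = 1)
position 8: 001 → 1  (bit 1 = 1)
position 6: 000 → 0  (bit 0 = 0)
bits b7..b0 = 11111110 = 254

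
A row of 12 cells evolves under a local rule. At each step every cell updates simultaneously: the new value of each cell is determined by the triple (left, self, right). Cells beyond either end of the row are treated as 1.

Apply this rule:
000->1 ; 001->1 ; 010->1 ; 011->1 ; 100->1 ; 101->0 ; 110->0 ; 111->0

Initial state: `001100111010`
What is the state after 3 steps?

111011100010
000010011110
111111110000

111111110000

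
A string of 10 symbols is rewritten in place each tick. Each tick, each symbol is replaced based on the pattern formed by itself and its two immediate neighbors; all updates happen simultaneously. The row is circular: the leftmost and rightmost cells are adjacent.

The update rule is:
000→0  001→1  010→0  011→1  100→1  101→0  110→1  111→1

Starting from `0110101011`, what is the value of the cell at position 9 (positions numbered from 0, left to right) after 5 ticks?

0110000011
0111000111
0111101111
0111101111  (fixed point — unchanged through tick 5)
position 9 holds 1

1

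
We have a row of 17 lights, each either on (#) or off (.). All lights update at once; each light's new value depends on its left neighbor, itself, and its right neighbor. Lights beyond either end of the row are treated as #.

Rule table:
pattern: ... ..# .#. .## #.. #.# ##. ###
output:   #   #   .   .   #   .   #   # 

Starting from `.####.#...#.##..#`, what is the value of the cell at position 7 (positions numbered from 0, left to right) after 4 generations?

..###..###...###.
##.####.#####.##.
##..###..####..#.
####.####.#####..
position 7 holds #

#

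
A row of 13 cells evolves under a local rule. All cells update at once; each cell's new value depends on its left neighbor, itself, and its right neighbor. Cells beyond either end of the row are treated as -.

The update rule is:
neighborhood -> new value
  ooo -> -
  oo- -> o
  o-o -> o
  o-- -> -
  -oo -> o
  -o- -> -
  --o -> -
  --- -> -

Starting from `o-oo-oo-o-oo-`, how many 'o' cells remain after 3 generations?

-ooooooo-ooo-
-o-----ooo-o-
-------o-oo--
count of o: 3

3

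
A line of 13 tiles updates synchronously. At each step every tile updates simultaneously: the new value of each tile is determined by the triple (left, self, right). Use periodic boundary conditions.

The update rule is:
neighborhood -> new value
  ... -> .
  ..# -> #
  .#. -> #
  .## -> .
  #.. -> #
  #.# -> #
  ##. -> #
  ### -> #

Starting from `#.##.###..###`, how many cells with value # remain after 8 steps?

10

##.##.####.##
###.##.####.#
####.##.####.
.####.##.####
#.####.##.###
##.####.##.##
###.####.##.#
####.####.##.
count of #: 10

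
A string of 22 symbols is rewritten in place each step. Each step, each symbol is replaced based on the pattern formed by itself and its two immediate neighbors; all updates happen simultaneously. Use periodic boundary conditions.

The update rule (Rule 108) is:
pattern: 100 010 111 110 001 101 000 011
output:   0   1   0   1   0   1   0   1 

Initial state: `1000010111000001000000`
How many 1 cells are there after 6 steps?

6

1000011101000001000000
1000010111000001000000  (repeats step 0; period 2)
step 6: 1000010111000001000000
count of 1: 6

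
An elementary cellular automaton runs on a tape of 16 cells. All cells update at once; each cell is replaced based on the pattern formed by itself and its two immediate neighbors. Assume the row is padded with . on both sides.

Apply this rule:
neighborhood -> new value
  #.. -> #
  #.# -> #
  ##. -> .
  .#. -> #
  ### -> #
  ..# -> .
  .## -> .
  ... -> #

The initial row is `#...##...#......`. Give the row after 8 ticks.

###...##.#######
.#.##...#.#####.
.##..##.##.###.#
...#...#..#.#.##
##.###.##.####..
..#.#.#..#.##.##
#.######.##..#..
##.####.#..#.###

##.####.#..#.###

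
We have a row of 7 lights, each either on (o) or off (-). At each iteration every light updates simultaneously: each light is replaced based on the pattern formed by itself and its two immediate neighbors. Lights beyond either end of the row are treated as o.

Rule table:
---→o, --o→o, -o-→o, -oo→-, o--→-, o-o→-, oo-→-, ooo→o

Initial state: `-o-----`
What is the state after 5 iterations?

-o-oooo
-o--ooo
-o-o-oo
-o-o--o
-o-o-o-

-o-o-o-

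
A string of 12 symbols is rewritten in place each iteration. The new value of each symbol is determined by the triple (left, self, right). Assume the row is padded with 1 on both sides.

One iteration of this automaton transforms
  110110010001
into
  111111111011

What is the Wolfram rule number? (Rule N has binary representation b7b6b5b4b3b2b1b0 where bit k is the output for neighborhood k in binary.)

position 0: 111 → 1  (bit 7 = 1)
position 1: 110 → 1  (bit 6 = 1)
position 2: 101 → 1  (bit 5 = 1)
position 5: 100 → 1  (bit 4 = 1)
position 3: 011 → 1  (bit 3 = 1)
position 7: 010 → 1  (bit 2 = 1)
position 6: 001 → 1  (bit 1 = 1)
position 9: 000 → 0  (bit 0 = 0)
bits b7..b0 = 11111110 = 254

254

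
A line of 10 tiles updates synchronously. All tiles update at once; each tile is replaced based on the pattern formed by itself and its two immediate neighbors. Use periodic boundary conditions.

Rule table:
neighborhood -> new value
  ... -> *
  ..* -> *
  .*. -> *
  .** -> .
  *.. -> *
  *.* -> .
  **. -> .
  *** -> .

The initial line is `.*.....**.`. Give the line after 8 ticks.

.......**.

*******..*
.......**.
*******..*  (repeats tick 1; period 2)
tick 8: .......**.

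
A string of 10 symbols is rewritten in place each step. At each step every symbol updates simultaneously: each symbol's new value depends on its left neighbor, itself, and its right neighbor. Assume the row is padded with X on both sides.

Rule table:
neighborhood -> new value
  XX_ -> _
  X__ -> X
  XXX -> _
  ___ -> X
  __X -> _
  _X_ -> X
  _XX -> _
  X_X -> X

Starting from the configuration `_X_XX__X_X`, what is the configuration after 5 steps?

X_XX_XX__X

step 1: XXX__X_XX_
step 2: ___X_XX__X
step 3: XX_XX__X__
step 4: __X__X_XX_
step 5: X_XX_XX__X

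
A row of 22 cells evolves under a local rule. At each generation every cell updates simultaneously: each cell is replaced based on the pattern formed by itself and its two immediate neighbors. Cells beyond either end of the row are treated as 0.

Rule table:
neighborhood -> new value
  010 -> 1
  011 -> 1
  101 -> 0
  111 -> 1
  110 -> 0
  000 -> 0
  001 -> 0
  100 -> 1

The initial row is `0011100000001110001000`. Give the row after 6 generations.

0010010101101001101010

0011010000001101001100
0010011000001001101010
0011010100001101001011
0010010110001001101010
0011010101001101001011
0010010101101001101010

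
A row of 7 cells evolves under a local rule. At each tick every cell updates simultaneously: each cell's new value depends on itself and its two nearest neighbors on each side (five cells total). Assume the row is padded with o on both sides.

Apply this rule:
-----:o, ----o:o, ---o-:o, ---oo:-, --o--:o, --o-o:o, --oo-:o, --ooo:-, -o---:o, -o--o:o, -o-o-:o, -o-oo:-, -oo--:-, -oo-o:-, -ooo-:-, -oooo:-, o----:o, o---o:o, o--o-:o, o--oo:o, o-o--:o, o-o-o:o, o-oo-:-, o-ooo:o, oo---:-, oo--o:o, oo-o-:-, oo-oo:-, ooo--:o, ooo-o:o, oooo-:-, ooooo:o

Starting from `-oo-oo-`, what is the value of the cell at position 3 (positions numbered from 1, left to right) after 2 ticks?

-------
-ooooo-
position 3 holds o

o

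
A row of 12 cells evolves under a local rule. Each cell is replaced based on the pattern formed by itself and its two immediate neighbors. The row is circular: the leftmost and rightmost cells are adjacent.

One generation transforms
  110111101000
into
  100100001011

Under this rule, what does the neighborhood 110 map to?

0

At position 1 the neighborhood is 110; the next row has 0 there.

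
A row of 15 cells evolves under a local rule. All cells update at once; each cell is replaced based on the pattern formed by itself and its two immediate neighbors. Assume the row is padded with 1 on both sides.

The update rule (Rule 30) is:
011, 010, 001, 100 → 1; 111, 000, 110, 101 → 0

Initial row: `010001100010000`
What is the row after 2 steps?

011011010111001
010010010100111

010010010100111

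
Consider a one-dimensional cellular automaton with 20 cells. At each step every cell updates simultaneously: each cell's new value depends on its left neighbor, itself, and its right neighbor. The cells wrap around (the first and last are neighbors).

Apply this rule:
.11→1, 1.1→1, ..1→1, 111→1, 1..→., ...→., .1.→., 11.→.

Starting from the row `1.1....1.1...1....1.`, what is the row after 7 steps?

1.1...1....1.1.1....

step 1: .1....1.1...1....1.1
step 2: 1....1.1...1....1.1.
step 3: ....1.1...1....1.1.1
step 4: ...1.1...1....1.1.1.
step 5: ..1.1...1....1.1.1..
step 6: .1.1...1....1.1.1...
step 7: 1.1...1....1.1.1....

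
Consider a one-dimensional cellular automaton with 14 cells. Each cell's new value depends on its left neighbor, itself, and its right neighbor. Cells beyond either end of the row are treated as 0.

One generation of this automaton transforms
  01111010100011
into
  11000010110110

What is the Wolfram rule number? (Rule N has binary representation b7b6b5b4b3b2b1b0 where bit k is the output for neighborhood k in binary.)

30

position 2: 111 → 0  (bit 7 = 0)
position 4: 110 → 0  (bit 6 = 0)
position 5: 101 → 0  (bit 5 = 0)
position 9: 100 → 1  (bit 4 = 1)
position 1: 011 → 1  (bit 3 = 1)
position 6: 010 → 1  (bit 2 = 1)
position 0: 001 → 1  (bit 1 = 1)
position 10: 000 → 0  (bit 0 = 0)
bits b7..b0 = 00011110 = 30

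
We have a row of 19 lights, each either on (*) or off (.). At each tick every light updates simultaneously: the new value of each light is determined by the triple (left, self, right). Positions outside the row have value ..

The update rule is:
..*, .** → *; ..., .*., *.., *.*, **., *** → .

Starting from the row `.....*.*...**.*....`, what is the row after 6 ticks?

.....**............

tick 1: ....*.....**.......
tick 2: ...*.....**........
tick 3: ..*.....**.........
tick 4: .*.....**..........
tick 5: *.....**...........
tick 6: .....**............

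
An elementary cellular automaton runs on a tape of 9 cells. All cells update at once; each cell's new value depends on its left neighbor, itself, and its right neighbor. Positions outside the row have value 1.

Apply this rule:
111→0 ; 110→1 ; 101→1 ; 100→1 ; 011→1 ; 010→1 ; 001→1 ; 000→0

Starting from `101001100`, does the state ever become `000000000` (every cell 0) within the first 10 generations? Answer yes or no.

generation 1: 111111111
generation 2: 000000000
all cells are 0 at generation 2

yes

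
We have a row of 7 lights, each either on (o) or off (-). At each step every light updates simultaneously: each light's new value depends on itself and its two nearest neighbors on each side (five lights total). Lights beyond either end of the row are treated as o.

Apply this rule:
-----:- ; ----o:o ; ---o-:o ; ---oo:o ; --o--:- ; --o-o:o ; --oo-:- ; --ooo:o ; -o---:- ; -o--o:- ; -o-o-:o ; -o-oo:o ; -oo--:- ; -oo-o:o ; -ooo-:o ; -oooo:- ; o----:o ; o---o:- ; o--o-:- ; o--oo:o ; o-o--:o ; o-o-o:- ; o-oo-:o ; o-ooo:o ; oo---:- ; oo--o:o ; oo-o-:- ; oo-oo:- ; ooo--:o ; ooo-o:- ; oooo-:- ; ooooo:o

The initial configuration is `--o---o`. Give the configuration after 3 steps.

--o----

step 1: o----oo
step 2: o-oooo-
step 3: --o----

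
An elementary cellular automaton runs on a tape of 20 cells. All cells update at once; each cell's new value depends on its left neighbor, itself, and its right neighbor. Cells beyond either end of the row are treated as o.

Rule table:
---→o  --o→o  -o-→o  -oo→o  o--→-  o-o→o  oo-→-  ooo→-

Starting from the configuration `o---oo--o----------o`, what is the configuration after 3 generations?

oo--ooo-oo--oooooooo

--ooo--oo-oooooooooo
-oo---oo-oo---------
oo--ooo-oo--oooooooo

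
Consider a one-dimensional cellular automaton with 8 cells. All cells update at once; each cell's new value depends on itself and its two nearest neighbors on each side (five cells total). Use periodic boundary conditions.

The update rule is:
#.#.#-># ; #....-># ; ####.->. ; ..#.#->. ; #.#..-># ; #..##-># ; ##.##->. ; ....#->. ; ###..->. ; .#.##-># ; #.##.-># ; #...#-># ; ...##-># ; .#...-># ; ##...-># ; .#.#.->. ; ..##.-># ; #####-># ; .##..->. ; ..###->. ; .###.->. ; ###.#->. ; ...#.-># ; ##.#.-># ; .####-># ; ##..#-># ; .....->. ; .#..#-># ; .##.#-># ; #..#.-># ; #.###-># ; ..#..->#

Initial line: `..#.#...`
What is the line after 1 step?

.#..###.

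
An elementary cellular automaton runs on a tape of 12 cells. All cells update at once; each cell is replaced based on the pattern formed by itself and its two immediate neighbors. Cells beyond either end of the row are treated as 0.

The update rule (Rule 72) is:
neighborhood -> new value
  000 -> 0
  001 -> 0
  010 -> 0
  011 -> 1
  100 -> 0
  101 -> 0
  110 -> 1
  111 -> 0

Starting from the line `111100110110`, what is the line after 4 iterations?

000000110110

iteration 1: 100100110110
iteration 2: 000000110110
iteration 3: 000000110110  (fixed point — unchanged through iteration 4)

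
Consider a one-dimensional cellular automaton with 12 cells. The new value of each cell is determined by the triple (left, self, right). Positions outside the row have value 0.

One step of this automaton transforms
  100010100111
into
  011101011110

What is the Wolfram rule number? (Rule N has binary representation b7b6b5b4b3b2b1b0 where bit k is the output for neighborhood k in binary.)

position 10: 111 → 1  (bit 7 = 1)
position 11: 110 → 0  (bit 6 = 0)
position 5: 101 → 1  (bit 5 = 1)
position 1: 100 → 1  (bit 4 = 1)
position 9: 011 → 1  (bit 3 = 1)
position 0: 010 → 0  (bit 2 = 0)
position 3: 001 → 1  (bit 1 = 1)
position 2: 000 → 1  (bit 0 = 1)
bits b7..b0 = 10111011 = 187

187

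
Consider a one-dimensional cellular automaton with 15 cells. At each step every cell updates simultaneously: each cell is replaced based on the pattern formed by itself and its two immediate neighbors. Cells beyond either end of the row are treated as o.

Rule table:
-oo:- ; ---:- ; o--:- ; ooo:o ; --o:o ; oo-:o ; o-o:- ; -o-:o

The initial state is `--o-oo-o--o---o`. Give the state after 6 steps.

-oo--o-o-oo--o-
--o-oo-o--o-oo-
-oo--o-o-oo--o-  (repeats step 1; period 2)
step 6: --o-oo-o--o-oo-

--o-oo-o--o-oo-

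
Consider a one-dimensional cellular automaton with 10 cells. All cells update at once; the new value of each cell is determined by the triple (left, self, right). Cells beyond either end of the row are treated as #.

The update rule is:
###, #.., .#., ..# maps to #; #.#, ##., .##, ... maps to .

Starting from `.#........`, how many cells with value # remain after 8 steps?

5

step 1: .##......#
step 2: ...#....#.
step 3: #.###..##.
step 4: ...#.##...
step 5: #.##...#.#
step 6: ....#.##..
step 7: #..##...##
step 8: .##..#.#.#
count of #: 5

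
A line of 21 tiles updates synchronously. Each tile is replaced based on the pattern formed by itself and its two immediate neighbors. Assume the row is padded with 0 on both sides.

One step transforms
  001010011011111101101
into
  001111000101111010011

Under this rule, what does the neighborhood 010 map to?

At position 2 the neighborhood is 010; the next row has 1 there.

1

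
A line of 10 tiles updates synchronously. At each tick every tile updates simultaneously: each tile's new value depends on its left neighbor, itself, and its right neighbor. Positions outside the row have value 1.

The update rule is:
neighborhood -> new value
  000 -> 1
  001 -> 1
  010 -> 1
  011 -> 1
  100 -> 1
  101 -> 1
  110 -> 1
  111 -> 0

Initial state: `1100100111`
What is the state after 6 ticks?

0111111100
1100000111
0111111100  (repeats tick 1; period 2)
tick 6: 1100000111

1100000111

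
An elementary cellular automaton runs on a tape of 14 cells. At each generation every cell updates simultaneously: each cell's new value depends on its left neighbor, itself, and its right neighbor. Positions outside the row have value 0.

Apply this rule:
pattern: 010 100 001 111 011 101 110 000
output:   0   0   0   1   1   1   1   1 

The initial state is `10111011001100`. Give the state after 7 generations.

01111111001110

01111111001101
01111111001110
01111111001110  (fixed point — unchanged through generation 7)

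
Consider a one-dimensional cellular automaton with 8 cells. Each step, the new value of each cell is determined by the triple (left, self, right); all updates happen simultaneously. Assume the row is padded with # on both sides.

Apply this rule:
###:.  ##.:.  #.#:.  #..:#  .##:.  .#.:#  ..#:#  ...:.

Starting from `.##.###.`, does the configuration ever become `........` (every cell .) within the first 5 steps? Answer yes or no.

yes

........
all cells are . at step 1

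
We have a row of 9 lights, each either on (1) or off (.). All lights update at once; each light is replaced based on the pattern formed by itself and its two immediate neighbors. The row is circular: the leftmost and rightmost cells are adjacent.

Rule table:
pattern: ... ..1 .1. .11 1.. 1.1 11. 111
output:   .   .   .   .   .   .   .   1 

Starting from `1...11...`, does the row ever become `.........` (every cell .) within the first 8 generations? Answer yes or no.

.........
all cells are . at generation 1

yes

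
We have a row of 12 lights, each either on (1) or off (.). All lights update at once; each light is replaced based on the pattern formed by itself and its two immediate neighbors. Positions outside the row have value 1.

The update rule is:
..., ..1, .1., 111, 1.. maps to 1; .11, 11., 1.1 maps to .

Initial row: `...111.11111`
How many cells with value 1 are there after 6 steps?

step 1: 111.1...1111
step 2: 11..1111.111
step 3: 1.11.11...11
step 4: .......111.1
step 5: 1111111.1...
step 6: 111111..1111
count of 1: 10

10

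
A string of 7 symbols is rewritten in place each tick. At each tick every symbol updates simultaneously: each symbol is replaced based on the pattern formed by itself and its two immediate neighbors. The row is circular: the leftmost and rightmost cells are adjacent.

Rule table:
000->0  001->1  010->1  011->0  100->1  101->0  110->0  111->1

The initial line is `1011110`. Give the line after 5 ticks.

tick 1: 1001100
tick 2: 1110011
tick 3: 1101101
tick 4: 1000000
tick 5: 1100001

1100001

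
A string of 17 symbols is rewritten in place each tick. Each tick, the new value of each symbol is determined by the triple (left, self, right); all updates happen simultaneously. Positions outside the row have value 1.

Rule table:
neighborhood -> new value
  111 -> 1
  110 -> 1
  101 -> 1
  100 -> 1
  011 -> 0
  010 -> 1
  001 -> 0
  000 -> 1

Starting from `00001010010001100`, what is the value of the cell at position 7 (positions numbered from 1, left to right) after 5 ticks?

1

11101111011100110
11110111101110011
11111011110111001
11111101111011100
11111110111101110
position 7 holds 1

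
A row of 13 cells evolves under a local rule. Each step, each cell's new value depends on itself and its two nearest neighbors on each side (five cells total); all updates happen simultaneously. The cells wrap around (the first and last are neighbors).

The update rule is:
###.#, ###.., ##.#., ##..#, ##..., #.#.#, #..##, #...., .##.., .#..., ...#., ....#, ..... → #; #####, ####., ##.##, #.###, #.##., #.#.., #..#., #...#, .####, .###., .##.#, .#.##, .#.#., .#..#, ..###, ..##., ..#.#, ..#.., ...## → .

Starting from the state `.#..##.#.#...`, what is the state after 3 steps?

step 1: #..#..##..###
step 2: ##...#.###...
step 3: .##.#....##..

.##.#....##..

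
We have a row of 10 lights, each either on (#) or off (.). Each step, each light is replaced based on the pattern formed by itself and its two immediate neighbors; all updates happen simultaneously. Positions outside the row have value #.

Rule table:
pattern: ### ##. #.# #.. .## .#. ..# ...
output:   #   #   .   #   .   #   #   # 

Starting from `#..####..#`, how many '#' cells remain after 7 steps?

###.#####.
###..####.
#####.###.
#####..##.
#######.#.
#######.#.  (fixed point — unchanged through step 7)
count of #: 8

8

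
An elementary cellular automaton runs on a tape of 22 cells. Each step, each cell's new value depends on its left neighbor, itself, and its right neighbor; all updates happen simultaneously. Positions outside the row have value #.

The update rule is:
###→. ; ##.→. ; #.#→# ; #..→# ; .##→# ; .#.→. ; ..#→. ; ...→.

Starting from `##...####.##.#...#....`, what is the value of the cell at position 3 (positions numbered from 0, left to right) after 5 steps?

step 1: ..#..#...##.#.#...#...
step 2: #..#..#..#.#.#.#...#..
step 3: .#..#..#..#.#.#.#...#.
step 4: #.#..#..#..#.#.#.#...#
step 5: .#.#..#..#..#.#.#.#..#
position 3 holds #

#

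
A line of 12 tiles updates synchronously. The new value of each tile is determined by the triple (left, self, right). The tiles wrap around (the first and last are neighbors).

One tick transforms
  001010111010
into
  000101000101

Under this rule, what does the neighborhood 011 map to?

At position 6 the neighborhood is 011; the next row has 0 there.

0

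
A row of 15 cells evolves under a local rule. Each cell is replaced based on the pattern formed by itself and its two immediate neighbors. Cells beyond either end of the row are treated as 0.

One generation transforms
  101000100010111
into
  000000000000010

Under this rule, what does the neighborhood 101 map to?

At position 1 the neighborhood is 101; the next row has 0 there.

0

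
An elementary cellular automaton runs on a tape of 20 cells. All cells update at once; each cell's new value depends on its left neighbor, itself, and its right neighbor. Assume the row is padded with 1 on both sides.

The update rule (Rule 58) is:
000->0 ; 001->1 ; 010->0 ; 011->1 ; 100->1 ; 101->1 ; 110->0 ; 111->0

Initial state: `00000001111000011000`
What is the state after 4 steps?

01011010101101101101

10000011000100110101
01000110101011101011
10101101010110010110
01011010101101101101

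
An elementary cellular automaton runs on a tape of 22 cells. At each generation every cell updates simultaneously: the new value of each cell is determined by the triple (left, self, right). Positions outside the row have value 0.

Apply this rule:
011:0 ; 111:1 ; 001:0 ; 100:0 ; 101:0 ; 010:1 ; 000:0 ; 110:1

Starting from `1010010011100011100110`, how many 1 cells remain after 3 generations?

generation 1: 1010010001100001100010
generation 2: 1010010000100000100010
generation 3: 1010010000100000100010
count of 1: 6

6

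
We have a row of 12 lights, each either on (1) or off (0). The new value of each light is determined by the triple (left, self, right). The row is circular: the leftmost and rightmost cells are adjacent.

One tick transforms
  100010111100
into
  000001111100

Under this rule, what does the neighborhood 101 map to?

1

At position 5 the neighborhood is 101; the next row has 1 there.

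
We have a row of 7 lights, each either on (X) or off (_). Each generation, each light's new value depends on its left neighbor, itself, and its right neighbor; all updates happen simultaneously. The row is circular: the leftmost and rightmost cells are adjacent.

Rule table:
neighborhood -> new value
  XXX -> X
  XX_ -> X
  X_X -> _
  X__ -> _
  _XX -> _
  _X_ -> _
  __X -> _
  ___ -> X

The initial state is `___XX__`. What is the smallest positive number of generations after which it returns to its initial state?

generation 1: XX__X_X
generation 2: XX_____
generation 3: _X_XXX_
generation 4: ____XX_
generation 5: XXX__X_
generation 6: _XX____
generation 7: __X_XXX
generation 8: _____XX
generation 9: _XXX__X
generation 10: __XX___
generation 11: X__X_XX
generation 12: X_____X
generation 13: X_XXX__
generation 14: ___XX__

14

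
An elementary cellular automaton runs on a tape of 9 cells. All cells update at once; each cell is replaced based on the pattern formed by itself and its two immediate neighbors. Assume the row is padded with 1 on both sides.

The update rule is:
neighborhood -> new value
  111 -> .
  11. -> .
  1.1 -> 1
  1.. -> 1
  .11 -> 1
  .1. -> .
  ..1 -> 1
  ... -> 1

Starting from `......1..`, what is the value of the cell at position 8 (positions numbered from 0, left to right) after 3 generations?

1

111111.11
......11.
1111111.1
position 8 holds 1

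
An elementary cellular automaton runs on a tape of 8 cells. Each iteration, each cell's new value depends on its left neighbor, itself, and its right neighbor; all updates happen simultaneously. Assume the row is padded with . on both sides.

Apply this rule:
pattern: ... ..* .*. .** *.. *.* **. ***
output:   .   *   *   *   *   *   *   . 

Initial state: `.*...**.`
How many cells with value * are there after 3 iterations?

7

***.****
*.***..*
***.****
count of *: 7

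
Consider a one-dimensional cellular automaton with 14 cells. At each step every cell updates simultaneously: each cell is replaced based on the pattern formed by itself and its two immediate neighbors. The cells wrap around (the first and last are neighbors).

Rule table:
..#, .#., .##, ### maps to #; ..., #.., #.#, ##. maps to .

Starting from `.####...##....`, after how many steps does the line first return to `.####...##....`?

####...##.....
###...##.....#
##...##.....##
#...##.....###
...##.....####
..##.....####.
.##.....####..
##.....####...
#.....####...#
.....####...##
....####...##.
...####...##..
..####...##...
.####...##....

14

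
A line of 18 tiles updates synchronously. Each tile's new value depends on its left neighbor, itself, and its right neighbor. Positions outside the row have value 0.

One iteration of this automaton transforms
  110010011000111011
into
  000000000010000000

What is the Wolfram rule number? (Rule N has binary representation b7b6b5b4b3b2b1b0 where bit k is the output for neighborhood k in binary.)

1

position 13: 111 → 0  (bit 7 = 0)
position 1: 110 → 0  (bit 6 = 0)
position 15: 101 → 0  (bit 5 = 0)
position 2: 100 → 0  (bit 4 = 0)
position 0: 011 → 0  (bit 3 = 0)
position 4: 010 → 0  (bit 2 = 0)
position 3: 001 → 0  (bit 1 = 0)
position 10: 000 → 1  (bit 0 = 1)
bits b7..b0 = 00000001 = 1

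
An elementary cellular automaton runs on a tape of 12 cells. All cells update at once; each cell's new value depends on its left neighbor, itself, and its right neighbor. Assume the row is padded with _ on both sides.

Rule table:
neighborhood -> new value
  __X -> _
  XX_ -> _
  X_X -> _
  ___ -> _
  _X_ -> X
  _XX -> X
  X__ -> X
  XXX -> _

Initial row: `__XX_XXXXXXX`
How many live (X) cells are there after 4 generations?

__X__X______
__XX_XX_____
__X__X_X____
__XX_X_XX___
count of X: 5

5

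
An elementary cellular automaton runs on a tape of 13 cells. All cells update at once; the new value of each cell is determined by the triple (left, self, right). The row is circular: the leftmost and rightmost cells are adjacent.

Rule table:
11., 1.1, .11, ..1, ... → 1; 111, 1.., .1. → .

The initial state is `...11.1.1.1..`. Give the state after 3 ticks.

.1111111..111

111111.1.1..1
.....11.1..11
.1111111..111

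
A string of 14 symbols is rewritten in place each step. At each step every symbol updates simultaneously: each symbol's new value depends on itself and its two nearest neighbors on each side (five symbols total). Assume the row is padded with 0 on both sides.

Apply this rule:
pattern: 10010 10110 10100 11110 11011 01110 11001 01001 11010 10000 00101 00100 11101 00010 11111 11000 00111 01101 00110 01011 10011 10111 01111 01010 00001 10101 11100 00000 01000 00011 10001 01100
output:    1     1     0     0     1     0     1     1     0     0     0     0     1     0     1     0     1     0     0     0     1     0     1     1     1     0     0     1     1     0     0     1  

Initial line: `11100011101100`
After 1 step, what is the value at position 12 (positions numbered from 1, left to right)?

1

10000010111100
position 12 holds 1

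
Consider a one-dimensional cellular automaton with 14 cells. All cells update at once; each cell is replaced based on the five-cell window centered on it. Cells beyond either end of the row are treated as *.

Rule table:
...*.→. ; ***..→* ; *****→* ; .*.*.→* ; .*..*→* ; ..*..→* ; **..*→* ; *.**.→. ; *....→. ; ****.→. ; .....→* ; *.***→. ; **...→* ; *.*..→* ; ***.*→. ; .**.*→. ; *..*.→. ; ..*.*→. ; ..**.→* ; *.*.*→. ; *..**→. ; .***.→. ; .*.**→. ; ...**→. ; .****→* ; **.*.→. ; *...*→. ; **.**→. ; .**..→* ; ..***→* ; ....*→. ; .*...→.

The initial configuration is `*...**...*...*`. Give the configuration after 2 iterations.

**..***..*...*
.**.*.**.*...*

.**.*.**.*...*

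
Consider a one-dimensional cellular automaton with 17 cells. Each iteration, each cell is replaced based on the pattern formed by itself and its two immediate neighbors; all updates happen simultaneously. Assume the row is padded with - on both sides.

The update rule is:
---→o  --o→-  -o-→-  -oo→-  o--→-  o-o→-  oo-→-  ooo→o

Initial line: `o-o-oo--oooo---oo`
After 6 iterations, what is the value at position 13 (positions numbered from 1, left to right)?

iteration 1: ---------oo--o---
iteration 2: oooooooo-------oo
iteration 3: -oooooo--ooooo---
iteration 4: --oooo----ooo--oo
iteration 5: o--oo--oo--o-----
iteration 6: -------------oooo
position 13 holds -

-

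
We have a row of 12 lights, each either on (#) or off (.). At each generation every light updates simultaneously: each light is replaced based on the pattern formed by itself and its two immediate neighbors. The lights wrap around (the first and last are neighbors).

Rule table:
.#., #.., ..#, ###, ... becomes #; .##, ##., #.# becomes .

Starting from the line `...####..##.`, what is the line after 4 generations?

###.##.##..#
##.......##.
..#######...
##.#####.###

##.#####.###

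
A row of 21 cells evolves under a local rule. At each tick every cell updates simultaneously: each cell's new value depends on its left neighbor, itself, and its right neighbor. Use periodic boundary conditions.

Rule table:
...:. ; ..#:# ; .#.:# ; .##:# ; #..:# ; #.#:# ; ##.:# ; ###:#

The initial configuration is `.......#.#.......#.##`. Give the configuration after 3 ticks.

#.....#####.....#####
##...#######...######
###.#########.#######

###.#########.#######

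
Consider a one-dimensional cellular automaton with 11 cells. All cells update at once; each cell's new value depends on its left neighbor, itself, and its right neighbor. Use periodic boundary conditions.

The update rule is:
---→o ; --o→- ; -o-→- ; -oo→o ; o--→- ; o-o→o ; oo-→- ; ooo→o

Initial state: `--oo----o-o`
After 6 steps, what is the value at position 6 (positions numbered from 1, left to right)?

-

step 1: --o--oo--o-
step 2: o----o-----
step 3: --oo---ooo-
step 4: o-o--o-oo--
step 5: -o----oo---
step 6: ---oo-o--oo
position 6 holds -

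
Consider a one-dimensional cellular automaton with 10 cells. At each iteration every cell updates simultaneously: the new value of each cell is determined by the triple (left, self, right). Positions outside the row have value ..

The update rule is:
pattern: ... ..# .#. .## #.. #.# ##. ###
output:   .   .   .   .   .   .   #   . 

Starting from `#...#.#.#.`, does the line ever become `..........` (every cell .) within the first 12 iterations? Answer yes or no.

..........
all cells are . at iteration 1

yes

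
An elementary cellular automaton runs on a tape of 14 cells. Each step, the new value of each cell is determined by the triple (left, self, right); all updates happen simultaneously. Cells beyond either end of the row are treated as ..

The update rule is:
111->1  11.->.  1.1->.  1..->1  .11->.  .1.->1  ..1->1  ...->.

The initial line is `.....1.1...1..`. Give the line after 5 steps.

....11.11.111.
...1.......1.1
..111.....11.1
.1.1.1...1...1
11.1.11.111.11

11.1.11.111.11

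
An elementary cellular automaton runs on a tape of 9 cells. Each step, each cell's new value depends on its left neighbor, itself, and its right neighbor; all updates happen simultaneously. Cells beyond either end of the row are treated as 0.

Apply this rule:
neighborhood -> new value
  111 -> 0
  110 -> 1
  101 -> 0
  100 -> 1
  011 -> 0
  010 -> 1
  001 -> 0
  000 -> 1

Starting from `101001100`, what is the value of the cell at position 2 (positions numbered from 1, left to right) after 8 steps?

0

101100111
100110001
110011101
011000101
001110101
100010101
111010101
001010101
position 2 holds 0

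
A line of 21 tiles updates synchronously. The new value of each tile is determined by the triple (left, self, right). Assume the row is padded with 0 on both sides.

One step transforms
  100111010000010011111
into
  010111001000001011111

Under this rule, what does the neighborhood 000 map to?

At position 9 the neighborhood is 000; the next row has 0 there.

0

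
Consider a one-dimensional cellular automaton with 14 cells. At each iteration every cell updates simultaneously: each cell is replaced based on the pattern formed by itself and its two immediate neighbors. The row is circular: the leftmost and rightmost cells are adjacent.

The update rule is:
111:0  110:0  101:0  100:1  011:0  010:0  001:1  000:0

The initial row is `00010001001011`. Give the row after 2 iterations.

iteration 1: 10101010110000
iteration 2: 00000000001001

00000000001001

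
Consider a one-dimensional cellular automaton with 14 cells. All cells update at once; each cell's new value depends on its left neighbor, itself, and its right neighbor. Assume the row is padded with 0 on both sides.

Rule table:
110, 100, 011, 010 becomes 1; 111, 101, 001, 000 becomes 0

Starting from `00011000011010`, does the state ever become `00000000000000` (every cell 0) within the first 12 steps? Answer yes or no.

00011100011011
00010110011011
00010111011011
00010101011011
00010101011011  (fixed point — unchanged through step 12)
step 12 is 00010101011011, still not uniform 0

no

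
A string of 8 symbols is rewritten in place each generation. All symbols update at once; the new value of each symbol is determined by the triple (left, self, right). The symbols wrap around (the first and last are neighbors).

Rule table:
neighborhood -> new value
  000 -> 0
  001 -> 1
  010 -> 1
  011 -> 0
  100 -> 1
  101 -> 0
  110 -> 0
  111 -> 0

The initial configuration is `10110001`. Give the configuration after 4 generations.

10110001

00001010
00011011
10100000
10110001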